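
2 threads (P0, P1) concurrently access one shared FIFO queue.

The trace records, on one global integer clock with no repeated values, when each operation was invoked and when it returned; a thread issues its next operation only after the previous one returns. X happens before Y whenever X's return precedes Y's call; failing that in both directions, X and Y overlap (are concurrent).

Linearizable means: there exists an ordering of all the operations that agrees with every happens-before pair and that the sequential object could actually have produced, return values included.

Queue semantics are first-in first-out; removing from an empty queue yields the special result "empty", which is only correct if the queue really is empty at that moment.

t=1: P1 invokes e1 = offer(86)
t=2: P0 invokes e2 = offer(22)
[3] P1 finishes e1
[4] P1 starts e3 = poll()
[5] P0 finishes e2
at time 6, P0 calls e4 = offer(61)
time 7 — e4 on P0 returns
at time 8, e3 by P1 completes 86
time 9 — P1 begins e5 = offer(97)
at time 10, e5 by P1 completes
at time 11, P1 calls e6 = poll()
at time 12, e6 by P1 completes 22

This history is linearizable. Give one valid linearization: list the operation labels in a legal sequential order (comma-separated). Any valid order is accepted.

1. e1 offer(86), leaving queue <86>
2. e2 offer(22), leaving queue <86,22>
3. e3 poll() → 86, leaving queue <22>
4. e4 offer(61), leaving queue <22,61>
5. e5 offer(97), leaving queue <22,61,97>
6. e6 poll() → 22, leaving queue <61,97>

e1, e2, e3, e4, e5, e6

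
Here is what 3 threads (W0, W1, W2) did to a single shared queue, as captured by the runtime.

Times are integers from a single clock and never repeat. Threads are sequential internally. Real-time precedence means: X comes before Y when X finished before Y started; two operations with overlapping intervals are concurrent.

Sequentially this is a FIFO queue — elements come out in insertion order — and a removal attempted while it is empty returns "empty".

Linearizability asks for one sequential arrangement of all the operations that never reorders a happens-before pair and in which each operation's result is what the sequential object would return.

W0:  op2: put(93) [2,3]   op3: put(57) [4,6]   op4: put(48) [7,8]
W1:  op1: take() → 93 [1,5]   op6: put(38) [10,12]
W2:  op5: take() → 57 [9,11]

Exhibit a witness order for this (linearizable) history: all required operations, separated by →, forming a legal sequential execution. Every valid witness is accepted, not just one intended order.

op2 → op1 → op3 → op4 → op5 → op6

1. op2 put(93), leaving queue <93>
2. op1 take() → 93, leaving queue <>
3. op3 put(57), leaving queue <57>
4. op4 put(48), leaving queue <57,48>
5. op5 take() → 57, leaving queue <48>
6. op6 put(38), leaving queue <48,38>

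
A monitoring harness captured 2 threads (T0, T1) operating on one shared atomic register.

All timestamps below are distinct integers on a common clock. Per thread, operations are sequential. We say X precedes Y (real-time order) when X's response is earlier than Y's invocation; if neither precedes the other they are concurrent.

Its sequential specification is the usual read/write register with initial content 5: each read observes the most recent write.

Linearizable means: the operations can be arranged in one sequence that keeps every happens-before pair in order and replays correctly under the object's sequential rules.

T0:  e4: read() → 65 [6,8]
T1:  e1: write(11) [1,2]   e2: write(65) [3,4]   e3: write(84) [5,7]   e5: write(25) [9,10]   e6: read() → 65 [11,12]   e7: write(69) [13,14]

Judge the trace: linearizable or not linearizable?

the violation lands at event 12, e6's response at time 12: events 1..11 linearize, events 1..12 do not
2 orders of the 6 completed atomic register ops respect real time; none is legal
take e1, e2, e3, e4, e5, e6: step 4 already fails, because e4 read() → 65 cannot occur there
take e1, e2, e4, e3, e5, e6: step 6 already fails, because e6 read() → 65 cannot occur there

not linearizable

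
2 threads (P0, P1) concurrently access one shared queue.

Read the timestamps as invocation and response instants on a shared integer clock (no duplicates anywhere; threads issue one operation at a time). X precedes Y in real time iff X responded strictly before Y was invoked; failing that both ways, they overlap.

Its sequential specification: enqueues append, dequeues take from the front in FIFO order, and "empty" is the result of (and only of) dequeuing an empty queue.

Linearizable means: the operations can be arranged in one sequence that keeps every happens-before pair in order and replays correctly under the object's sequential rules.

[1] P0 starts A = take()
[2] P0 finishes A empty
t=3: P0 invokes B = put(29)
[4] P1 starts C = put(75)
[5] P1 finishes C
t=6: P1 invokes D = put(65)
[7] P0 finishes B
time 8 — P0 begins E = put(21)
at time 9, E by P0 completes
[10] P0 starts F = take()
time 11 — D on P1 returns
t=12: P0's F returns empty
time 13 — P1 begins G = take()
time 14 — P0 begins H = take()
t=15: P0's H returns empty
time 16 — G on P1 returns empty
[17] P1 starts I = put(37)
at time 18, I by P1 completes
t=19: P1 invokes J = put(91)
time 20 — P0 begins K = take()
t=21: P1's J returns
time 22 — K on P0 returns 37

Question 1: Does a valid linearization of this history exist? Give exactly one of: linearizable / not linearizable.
cut after 11 events: linearizable; cut after 12 events (F responds, time 12): not linearizable
the 6 completed operations admit 7 real-time orders; each fails the queue replay
take A, B, C, D, E, F: step 6 already fails, because F take() → empty cannot occur there
take A, B, C, E, D, F: step 6 already fails, because F take() → empty cannot occur there

not linearizable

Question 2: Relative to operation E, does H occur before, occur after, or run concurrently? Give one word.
H spans [14,15], E spans [8,9]
resp(E)=9 < inv(H)=14

after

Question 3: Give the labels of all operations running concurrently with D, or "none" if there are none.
concurrent with D ([6,11]): every op whose interval crosses 6..11
A [1,2]: before
B [3,7]: concurrent
C [4,5]: before
E [8,9]: concurrent
F [10,12]: concurrent
G [13,16]: after
H [14,15]: after
I [17,18]: after
J [19,21]: after
K [20,22]: after

B, E, F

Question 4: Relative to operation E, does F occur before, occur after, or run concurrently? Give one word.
F spans [10,12], E spans [8,9]
resp(E)=9 < inv(F)=10

after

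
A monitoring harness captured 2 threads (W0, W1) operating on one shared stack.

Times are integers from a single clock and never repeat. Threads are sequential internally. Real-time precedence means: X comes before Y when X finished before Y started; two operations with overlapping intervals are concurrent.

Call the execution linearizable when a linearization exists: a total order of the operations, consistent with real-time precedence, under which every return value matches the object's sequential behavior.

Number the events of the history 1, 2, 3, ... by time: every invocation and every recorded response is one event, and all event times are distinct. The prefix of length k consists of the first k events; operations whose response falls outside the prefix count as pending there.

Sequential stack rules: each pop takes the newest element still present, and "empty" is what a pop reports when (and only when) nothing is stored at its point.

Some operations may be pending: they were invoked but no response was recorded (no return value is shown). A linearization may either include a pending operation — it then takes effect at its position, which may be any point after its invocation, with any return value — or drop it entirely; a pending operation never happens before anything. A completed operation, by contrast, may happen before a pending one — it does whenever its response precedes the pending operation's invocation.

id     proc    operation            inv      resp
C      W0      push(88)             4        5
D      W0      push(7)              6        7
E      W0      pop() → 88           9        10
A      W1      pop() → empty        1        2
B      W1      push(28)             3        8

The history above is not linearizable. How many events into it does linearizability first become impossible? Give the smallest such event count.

10

one valid order for events 1..9 is A, B, C, D:
1. A pop() → empty, leaving stack <>
2. B push(28), leaving stack <28>
3. C push(88), leaving stack <28,88>
4. D push(7), leaving stack <28,88,7>
with event 10 included (E responding at time 10), all real-time-consistent orders fail
for example A, B, C, D, E fails at step 5: E pop() → 88 is not legal there
for example A, C, B, D, E fails at step 5: E pop() → 88 is not legal there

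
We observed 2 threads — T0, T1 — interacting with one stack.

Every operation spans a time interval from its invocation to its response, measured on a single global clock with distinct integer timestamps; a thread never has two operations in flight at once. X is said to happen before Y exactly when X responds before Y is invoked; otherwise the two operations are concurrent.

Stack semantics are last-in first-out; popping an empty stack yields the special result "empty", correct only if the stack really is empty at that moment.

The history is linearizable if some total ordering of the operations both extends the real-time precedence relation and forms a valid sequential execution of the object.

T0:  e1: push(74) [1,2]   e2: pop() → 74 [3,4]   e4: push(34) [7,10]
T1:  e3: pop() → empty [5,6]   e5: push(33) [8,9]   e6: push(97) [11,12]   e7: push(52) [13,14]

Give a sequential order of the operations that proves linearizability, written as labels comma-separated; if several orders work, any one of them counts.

e1, e2, e3, e4, e5, e6, e7

1. e1 push(74), leaving stack <74>
2. e2 pop() → 74, leaving stack <>
3. e3 pop() → empty, leaving stack <>
4. e4 push(34), leaving stack <34>
5. e5 push(33), leaving stack <34,33>
6. e6 push(97), leaving stack <34,33,97>
7. e7 push(52), leaving stack <34,33,97,52>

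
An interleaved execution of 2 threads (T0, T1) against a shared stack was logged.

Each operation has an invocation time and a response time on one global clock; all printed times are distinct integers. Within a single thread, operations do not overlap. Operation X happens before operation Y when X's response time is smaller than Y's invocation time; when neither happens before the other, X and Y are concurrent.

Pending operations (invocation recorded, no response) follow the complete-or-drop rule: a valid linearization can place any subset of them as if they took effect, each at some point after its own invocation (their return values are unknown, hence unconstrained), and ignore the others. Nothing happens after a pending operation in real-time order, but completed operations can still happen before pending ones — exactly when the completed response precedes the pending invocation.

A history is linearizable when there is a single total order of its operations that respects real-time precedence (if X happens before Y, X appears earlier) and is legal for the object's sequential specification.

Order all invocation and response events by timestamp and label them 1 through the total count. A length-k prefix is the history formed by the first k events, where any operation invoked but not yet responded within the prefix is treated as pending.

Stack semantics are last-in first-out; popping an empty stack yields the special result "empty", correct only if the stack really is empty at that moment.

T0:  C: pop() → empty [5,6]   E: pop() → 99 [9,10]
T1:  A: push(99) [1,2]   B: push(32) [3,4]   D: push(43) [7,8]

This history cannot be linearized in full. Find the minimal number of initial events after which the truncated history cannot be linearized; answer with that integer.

a valid linearization of events 1..5 exists, for instance A, B:
1. A push(99), leaving stack <99>
2. B push(32), leaving stack <99,32>
at event 6 (C's time-6 response) nothing linearizes any more
for example A, B, C fails at step 3: C pop() → empty is not legal there

6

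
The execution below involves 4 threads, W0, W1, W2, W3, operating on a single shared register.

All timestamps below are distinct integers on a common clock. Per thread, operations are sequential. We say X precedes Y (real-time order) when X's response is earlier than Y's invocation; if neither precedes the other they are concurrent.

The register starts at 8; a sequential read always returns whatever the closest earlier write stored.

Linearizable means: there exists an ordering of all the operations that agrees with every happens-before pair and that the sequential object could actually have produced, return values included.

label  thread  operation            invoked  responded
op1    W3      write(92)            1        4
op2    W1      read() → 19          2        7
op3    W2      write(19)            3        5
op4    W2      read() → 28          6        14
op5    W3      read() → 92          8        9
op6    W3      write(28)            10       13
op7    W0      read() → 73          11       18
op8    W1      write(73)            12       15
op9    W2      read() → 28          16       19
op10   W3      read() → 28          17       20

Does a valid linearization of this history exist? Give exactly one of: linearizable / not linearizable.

linearizable

one valid linearization: op3, op2, op1, op5, op8, op7, op6, op4, op9, op10
1. op3 write(19), leaving value 19
2. op2 read() → 19, leaving value 19
3. op1 write(92), leaving value 92
4. op5 read() → 92, leaving value 92
5. op8 write(73), leaving value 73
6. op7 read() → 73, leaving value 73
7. op6 write(28), leaving value 28
8. op4 read() → 28, leaving value 28
9. op9 read() → 28, leaving value 28
10. op10 read() → 28, leaving value 28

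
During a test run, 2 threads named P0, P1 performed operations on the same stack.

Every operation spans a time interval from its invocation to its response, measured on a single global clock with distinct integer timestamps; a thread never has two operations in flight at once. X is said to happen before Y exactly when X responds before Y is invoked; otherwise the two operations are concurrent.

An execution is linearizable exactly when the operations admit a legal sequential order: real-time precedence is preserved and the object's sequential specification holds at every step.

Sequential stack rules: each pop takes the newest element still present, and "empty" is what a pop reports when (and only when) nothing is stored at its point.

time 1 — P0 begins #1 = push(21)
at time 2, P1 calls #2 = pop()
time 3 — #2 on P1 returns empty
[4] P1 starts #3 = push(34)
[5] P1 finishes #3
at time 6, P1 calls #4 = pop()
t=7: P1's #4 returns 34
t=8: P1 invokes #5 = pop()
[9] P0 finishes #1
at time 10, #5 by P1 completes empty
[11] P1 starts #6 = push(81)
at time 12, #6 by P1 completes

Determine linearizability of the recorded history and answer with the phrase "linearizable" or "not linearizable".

linearizable

witness order: #2, #3, #4, #5, #1, #6
step 1: #2 pop() → empty — stack <>
step 2: #3 push(34) — stack <34>
step 3: #4 pop() → 34 — stack <>
step 4: #5 pop() → empty — stack <>
step 5: #1 push(21) — stack <21>
step 6: #6 push(81) — stack <21,81>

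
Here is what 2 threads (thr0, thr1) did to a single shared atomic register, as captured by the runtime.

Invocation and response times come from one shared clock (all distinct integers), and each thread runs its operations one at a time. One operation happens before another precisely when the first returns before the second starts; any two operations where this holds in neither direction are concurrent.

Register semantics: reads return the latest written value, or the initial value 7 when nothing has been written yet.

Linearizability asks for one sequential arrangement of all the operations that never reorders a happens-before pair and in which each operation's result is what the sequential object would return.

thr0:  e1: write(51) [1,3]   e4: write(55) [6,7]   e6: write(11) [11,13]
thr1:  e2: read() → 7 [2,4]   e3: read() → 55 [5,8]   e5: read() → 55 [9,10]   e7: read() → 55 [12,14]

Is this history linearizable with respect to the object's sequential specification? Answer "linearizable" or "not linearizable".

linearizable

one valid linearization: e2, e1, e4, e3, e5, e7, e6
after step 1 (e2 read() → 7): value 7
after step 2 (e1 write(51)): value 51
after step 3 (e4 write(55)): value 55
after step 4 (e3 read() → 55): value 55
after step 5 (e5 read() → 55): value 55
after step 6 (e7 read() → 55): value 55
after step 7 (e6 write(11)): value 11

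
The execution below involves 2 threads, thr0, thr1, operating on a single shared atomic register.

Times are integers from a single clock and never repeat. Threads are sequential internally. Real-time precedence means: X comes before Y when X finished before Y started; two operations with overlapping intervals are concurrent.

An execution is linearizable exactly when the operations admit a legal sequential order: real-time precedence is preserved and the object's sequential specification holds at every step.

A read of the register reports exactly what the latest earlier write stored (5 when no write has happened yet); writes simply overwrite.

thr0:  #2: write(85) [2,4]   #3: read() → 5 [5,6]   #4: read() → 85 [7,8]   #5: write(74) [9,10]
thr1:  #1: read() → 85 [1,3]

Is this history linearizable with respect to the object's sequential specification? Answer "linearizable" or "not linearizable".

through event 5 a valid linearization exists; event 6 (#3 responding at time 6) ends that
real-time-consistent orders of the 3 completed operations: 2 — all fail the atomic register replay
take #1, #2, #3: step 1 already fails, because #1 read() → 85 cannot occur there
take #2, #1, #3: step 3 already fails, because #3 read() → 5 cannot occur there

not linearizable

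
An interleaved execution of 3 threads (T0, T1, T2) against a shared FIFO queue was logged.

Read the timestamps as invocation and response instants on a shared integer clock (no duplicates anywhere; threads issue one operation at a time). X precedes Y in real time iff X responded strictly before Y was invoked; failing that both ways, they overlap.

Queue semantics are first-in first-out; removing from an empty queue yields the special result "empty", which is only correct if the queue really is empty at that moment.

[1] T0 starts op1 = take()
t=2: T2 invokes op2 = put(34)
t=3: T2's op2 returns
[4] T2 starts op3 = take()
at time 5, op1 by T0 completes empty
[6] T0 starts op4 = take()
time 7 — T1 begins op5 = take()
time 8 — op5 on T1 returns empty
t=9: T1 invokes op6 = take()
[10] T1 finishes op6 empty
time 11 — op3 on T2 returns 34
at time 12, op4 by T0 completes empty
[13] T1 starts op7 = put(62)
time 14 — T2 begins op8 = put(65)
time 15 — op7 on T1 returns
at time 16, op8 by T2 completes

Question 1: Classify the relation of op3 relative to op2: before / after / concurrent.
after

op3 spans [4,11], op2 spans [2,3]
resp(op2)=3 < inv(op3)=4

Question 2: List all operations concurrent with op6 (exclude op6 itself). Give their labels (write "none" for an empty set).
op3, op4

op6 runs from 9 to 10; window-overlapping ops are concurrent
op1 [1,5]: before
op2 [2,3]: before
op3 [4,11]: concurrent
op4 [6,12]: concurrent
op5 [7,8]: before
op7 [13,15]: after
op8 [14,16]: after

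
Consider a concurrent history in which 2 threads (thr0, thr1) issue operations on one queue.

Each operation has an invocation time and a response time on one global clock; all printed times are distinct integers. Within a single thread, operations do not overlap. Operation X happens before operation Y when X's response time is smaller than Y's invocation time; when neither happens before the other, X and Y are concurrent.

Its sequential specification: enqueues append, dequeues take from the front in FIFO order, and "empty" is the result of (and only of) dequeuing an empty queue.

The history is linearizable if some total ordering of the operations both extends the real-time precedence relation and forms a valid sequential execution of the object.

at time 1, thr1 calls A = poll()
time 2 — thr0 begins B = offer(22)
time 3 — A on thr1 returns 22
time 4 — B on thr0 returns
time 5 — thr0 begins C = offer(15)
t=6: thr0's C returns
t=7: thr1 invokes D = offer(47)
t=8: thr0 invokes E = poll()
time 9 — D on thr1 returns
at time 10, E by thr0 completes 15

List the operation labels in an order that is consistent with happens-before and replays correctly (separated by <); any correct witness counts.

1. B offer(22), leaving queue <22>
2. A poll() → 22, leaving queue <>
3. C offer(15), leaving queue <15>
4. D offer(47), leaving queue <15,47>
5. E poll() → 15, leaving queue <47>

B < A < C < D < E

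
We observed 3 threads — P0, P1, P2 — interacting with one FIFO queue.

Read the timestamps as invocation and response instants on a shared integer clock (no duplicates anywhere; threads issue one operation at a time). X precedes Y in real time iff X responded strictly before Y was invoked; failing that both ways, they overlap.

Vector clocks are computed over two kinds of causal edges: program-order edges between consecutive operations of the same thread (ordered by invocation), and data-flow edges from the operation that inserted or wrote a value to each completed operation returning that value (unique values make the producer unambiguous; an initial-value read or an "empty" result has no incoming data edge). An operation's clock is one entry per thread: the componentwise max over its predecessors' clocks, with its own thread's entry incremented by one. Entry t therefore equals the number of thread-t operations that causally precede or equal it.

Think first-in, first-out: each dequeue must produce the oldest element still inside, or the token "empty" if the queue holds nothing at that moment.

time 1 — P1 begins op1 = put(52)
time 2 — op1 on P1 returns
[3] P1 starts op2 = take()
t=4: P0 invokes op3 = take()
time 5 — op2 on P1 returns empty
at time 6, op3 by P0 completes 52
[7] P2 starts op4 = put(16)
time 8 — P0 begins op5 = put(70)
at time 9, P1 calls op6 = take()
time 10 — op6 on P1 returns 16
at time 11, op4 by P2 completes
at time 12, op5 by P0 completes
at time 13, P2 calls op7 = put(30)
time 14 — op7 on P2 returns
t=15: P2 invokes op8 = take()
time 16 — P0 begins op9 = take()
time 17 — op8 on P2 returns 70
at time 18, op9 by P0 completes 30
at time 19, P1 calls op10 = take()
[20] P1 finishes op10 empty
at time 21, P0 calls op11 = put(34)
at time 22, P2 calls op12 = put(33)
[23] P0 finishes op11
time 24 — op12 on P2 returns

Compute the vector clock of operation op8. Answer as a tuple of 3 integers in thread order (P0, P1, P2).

(2, 1, 3)

invoked at 7, op4 has no predecessors; its own P2 bump gives (0, 0, 1)
invoked at 1, op1 has no predecessors; its own P1 bump gives (0, 1, 0)
merge at op7 (invoked 13): VC(op4)=(0, 0, 1), own-thread bump on P2 → (0, 0, 2)
merge at op2 (invoked 3): VC(op1)=(0, 1, 0), own-thread bump on P1 → (0, 2, 0)
merge at op3 (invoked 4): VC(op1)=(0, 1, 0), own-thread bump on P0 → (1, 1, 0)
merge at op5 (invoked 8): VC(op3)=(1, 1, 0), own-thread bump on P0 → (2, 1, 0)
merge at op6 (invoked 9): VC(op2)=(0, 2, 0), VC(op4)=(0, 0, 1), own-thread bump on P1 → (0, 3, 1)
merge at op10 (invoked 19): VC(op6)=(0, 3, 1), own-thread bump on P1 → (0, 4, 1)
merge at op8 (invoked 15): VC(op5)=(2, 1, 0), VC(op7)=(0, 0, 2), own-thread bump on P2 → (2, 1, 3)
merge at op9 (invoked 16): VC(op5)=(2, 1, 0), VC(op7)=(0, 0, 2), own-thread bump on P0 → (3, 1, 2)
merge at op12 (invoked 22): VC(op8)=(2, 1, 3), own-thread bump on P2 → (2, 1, 4)
merge at op11 (invoked 21): VC(op9)=(3, 1, 2), own-thread bump on P0 → (4, 1, 2)
target: VC(op8) = (2, 1, 3)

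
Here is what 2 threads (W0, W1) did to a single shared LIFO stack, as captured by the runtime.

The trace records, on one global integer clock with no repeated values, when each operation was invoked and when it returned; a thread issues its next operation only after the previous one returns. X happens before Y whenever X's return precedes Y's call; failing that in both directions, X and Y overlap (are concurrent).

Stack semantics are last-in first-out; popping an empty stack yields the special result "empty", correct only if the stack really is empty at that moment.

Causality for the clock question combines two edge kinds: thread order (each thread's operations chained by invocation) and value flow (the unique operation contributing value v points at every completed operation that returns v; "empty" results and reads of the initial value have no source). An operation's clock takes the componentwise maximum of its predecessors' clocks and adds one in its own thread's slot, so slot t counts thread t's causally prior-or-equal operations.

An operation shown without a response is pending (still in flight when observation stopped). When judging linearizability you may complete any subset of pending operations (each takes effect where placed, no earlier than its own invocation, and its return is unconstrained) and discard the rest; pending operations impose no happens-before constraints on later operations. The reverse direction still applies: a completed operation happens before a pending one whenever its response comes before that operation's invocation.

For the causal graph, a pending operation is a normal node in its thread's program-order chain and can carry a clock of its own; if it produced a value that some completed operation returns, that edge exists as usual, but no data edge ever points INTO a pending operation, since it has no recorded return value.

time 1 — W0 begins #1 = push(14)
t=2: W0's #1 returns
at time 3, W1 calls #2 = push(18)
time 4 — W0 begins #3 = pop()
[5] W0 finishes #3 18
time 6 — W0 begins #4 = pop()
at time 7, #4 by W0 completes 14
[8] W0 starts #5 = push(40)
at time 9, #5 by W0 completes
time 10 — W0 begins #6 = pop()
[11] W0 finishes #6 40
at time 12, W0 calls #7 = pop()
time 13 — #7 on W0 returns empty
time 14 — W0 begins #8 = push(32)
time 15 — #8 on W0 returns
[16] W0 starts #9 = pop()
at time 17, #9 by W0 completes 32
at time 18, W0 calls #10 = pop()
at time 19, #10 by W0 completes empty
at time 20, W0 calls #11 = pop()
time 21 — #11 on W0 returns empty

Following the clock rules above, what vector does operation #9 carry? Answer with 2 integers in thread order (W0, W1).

(8, 1)

root op #2, invoked 3: fresh clock plus W1's own tick → (0, 1)
root op #1, invoked 1: fresh clock plus W0's own tick → (1, 0)
merge at #3 (invoked 4): VC(#1)=(1, 0), VC(#2)=(0, 1), own-thread bump on W0 → (2, 1)
merge at #4 (invoked 6): VC(#1)=(1, 0), VC(#3)=(2, 1), own-thread bump on W0 → (3, 1)
merge at #5 (invoked 8): VC(#4)=(3, 1), own-thread bump on W0 → (4, 1)
merge at #6 (invoked 10): VC(#5)=(4, 1), own-thread bump on W0 → (5, 1)
merge at #7 (invoked 12): VC(#6)=(5, 1), own-thread bump on W0 → (6, 1)
merge at #8 (invoked 14): VC(#7)=(6, 1), own-thread bump on W0 → (7, 1)
merge at #9 (invoked 16): VC(#8)=(7, 1), own-thread bump on W0 → (8, 1)
merge at #10 (invoked 18): VC(#9)=(8, 1), own-thread bump on W0 → (9, 1)
merge at #11 (invoked 20): VC(#10)=(9, 1), own-thread bump on W0 → (10, 1)
target: VC(#9) = (8, 1)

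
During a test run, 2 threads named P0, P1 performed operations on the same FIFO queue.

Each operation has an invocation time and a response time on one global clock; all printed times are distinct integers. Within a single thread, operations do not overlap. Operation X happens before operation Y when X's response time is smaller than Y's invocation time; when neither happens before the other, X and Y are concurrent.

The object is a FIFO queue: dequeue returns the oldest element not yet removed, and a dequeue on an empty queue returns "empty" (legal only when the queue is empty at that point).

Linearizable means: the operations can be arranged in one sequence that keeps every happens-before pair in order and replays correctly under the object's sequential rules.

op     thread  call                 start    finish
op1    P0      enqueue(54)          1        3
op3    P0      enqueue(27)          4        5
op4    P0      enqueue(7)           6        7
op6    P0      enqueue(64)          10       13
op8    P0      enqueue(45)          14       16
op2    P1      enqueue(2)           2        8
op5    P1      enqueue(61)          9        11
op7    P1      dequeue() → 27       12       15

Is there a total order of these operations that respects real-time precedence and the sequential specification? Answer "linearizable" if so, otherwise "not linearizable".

prefix check: 1..14 passes, 1..15 fails once op7's time-15 response joins
12 orders of the 7 completed FIFO queue ops respect real time; none is legal
no escape via the 1 pending operation (op8): every completion choice fails
sample order op1, op2, op3, op4, op5, op6, op7 (pending dropped) stalls at step 7 — op7 dequeue() → 27 has no legal effect
sample order op1, op2, op3, op4, op5, op7, op6 (pending dropped) stalls at step 6 — op7 dequeue() → 27 has no legal effect

not linearizable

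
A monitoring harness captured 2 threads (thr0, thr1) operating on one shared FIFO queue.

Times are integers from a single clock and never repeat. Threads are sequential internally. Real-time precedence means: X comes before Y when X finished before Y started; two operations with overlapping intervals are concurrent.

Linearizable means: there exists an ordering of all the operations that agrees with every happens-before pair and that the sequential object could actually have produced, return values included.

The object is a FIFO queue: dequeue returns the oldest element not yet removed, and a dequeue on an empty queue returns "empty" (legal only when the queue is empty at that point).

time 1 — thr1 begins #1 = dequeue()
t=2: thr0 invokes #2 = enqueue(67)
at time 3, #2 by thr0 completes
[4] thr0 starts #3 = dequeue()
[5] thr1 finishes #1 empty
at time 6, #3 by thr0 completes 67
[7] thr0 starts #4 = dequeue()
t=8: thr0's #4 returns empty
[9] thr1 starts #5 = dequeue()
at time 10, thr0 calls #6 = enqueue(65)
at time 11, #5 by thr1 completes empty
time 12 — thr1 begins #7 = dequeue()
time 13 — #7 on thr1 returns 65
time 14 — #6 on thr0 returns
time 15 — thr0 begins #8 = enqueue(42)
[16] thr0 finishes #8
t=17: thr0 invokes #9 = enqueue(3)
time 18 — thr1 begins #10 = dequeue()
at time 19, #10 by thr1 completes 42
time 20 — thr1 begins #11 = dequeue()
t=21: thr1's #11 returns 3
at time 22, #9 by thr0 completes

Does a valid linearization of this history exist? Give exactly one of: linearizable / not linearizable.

linearizable

one valid linearization: #1, #2, #3, #4, #5, #6, #7, #8, #9, #10, #11
1. #1 dequeue() → empty, leaving queue <>
2. #2 enqueue(67), leaving queue <67>
3. #3 dequeue() → 67, leaving queue <>
4. #4 dequeue() → empty, leaving queue <>
5. #5 dequeue() → empty, leaving queue <>
6. #6 enqueue(65), leaving queue <65>
7. #7 dequeue() → 65, leaving queue <>
8. #8 enqueue(42), leaving queue <42>
9. #9 enqueue(3), leaving queue <42,3>
10. #10 dequeue() → 42, leaving queue <3>
11. #11 dequeue() → 3, leaving queue <>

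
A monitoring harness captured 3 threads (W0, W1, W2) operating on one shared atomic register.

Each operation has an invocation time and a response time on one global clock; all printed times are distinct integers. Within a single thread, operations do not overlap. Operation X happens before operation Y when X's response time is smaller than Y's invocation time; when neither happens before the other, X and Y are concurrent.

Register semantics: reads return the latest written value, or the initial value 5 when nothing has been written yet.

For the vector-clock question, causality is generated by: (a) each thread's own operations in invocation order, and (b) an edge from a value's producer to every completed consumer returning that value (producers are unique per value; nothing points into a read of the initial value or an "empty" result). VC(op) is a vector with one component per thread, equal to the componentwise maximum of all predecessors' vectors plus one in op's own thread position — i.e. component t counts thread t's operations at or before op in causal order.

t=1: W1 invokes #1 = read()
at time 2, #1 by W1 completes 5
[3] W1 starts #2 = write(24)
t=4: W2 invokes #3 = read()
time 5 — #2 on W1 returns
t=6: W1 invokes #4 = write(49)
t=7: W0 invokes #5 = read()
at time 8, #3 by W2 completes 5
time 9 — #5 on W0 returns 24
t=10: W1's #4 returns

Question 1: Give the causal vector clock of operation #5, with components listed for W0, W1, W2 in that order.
invoked at 4, #3 has no predecessors; its own W2 bump gives (0, 0, 1)
invoked at 1, #1 has no predecessors; its own W1 bump gives (0, 1, 0)
invoked at 3, #2 merges VC(#1)=(0, 1, 0) and bumps W1's slot → (0, 2, 0)
invoked at 6, #4 merges VC(#2)=(0, 2, 0) and bumps W1's slot → (0, 3, 0)
invoked at 7, #5 merges VC(#2)=(0, 2, 0) and bumps W0's slot → (1, 2, 0)
target: VC(#5) = (1, 2, 0)

(1, 2, 0)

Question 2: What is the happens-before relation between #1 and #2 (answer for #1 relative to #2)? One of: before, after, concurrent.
#1 spans [1,2], #2 spans [3,5]
resp(#1)=2 < inv(#2)=3

before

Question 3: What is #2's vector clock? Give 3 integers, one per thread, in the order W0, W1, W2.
#3, invoked 4, has no incoming edges; only W2's bump applies → (0, 0, 1)
#1, invoked 1, has no incoming edges; only W1's bump applies → (0, 1, 0)
from VC(#1)=(0, 1, 0), #2 (invoked 3) maxes components and bumps W1 → (0, 2, 0)
from VC(#2)=(0, 2, 0), #4 (invoked 6) maxes components and bumps W1 → (0, 3, 0)
from VC(#2)=(0, 2, 0), #5 (invoked 7) maxes components and bumps W0 → (1, 2, 0)
target: VC(#2) = (0, 2, 0)

(0, 2, 0)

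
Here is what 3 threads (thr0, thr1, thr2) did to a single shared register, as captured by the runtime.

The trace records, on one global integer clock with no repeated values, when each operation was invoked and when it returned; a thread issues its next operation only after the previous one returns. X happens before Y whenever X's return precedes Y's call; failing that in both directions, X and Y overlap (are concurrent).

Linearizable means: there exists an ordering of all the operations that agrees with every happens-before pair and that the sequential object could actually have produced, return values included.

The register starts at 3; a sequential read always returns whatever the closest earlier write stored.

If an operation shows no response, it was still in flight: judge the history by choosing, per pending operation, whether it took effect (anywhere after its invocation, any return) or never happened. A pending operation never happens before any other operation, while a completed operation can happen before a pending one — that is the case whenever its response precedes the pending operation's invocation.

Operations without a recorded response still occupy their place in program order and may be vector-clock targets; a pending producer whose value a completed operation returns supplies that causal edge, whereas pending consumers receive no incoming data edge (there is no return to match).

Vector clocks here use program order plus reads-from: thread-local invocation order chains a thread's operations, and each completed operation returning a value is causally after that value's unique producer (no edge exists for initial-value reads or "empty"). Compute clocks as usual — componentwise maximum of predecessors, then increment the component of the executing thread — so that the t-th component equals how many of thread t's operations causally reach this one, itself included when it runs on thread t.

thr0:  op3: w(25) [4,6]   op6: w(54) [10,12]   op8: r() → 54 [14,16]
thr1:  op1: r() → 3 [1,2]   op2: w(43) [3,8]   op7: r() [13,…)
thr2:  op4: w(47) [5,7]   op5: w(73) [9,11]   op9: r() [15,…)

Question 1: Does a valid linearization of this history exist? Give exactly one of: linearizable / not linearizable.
one valid linearization: op1, op2, op3, op4, op5, op6, op7, op8
after step 1 (op1 r() → 3): value 3
after step 2 (op2 w(43)): value 43
after step 3 (op3 w(25)): value 25
after step 4 (op4 w(47)): value 47
after step 5 (op5 w(73)): value 73
after step 6 (op6 w(54)): value 54
after step 7 (op7 r() (pending, included)): value 54
after step 8 (op8 r() → 54): value 54

linearizable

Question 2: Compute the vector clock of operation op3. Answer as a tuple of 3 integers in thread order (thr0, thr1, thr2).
Answer: (1, 0, 0)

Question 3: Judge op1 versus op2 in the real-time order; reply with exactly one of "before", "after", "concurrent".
Answer: before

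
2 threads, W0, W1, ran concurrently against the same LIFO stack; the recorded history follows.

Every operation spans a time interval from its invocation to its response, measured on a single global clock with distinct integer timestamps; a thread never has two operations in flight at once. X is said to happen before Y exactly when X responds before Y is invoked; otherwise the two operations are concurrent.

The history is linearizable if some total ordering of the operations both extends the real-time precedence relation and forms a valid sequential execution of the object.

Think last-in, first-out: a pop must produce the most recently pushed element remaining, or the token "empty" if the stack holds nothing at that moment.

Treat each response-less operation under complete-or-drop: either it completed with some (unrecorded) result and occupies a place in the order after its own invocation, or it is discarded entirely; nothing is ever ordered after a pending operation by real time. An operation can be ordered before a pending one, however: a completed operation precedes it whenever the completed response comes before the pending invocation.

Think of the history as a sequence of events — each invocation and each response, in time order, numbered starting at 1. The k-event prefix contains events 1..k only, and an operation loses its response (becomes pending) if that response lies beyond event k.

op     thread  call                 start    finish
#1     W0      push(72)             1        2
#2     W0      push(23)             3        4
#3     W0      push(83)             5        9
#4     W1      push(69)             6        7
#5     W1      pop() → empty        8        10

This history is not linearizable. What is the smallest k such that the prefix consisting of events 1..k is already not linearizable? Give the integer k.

10

events 1..9 are still linearizable — one witness is #1, #2, #3, #4:
step 1: #1 push(72) — stack <72>
step 2: #2 push(23) — stack <72,23>
step 3: #3 push(83) — stack <72,23,83>
step 4: #4 push(69) — stack <72,23,83,69>
once event 10 joins (#5's response, time 10), exhaustive search finds no witness
e.g. #1, #2, #3, #4, #5: illegal at step 5, since #5 pop() → empty cannot apply there
e.g. #1, #2, #4, #3, #5: illegal at step 5, since #5 pop() → empty cannot apply there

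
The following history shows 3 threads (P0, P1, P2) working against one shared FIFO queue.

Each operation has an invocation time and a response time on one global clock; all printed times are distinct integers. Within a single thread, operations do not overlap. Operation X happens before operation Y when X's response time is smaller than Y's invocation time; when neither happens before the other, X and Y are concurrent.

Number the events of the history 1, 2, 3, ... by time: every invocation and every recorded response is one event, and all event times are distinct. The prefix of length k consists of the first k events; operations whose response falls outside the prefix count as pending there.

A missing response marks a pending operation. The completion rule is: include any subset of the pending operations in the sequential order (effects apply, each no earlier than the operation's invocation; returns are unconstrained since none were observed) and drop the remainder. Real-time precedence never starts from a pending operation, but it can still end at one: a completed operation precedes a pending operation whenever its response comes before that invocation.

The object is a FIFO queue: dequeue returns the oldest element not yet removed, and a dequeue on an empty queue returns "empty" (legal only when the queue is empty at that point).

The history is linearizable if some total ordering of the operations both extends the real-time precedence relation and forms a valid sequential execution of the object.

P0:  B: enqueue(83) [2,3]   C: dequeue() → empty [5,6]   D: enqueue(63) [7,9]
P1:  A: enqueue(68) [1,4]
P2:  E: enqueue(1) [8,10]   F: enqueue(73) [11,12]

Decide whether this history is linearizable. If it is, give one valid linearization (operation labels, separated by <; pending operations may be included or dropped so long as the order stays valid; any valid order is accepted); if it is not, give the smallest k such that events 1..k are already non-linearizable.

cut after 5 events: linearizable; cut after 6 events (C responds, time 6): not linearizable
real-time-consistent orders of the 3 completed operations: 2 — all fail the FIFO queue replay
e.g. A, B, C: illegal at step 3, since C dequeue() → empty cannot apply there
e.g. B, A, C: illegal at step 3, since C dequeue() → empty cannot apply there

not linearizable — minimal violating prefix: 6 events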